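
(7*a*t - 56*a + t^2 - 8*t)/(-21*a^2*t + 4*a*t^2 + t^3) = (t - 8)/(t*(-3*a + t))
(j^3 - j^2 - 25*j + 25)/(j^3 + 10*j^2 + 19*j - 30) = (j - 5)/(j + 6)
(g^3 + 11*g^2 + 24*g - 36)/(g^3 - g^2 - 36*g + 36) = (g + 6)/(g - 6)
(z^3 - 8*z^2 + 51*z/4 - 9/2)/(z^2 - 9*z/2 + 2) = (z^2 - 15*z/2 + 9)/(z - 4)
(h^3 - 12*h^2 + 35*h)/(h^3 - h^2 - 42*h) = (h - 5)/(h + 6)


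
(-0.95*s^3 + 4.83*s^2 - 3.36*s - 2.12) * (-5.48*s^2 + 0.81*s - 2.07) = 5.206*s^5 - 27.2379*s^4 + 24.2916*s^3 - 1.1021*s^2 + 5.238*s + 4.3884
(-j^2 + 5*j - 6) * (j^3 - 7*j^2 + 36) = -j^5 + 12*j^4 - 41*j^3 + 6*j^2 + 180*j - 216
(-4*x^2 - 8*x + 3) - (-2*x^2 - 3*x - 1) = -2*x^2 - 5*x + 4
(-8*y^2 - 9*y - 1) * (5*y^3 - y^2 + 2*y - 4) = -40*y^5 - 37*y^4 - 12*y^3 + 15*y^2 + 34*y + 4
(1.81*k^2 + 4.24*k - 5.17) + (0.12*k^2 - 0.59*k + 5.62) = 1.93*k^2 + 3.65*k + 0.45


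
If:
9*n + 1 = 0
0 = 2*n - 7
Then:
No Solution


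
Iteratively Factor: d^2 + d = (d + 1)*(d)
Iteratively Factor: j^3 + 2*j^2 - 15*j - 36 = (j + 3)*(j^2 - j - 12) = (j - 4)*(j + 3)*(j + 3)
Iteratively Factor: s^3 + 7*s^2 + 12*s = (s + 3)*(s^2 + 4*s) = s*(s + 3)*(s + 4)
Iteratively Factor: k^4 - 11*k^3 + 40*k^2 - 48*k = (k - 4)*(k^3 - 7*k^2 + 12*k) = k*(k - 4)*(k^2 - 7*k + 12) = k*(k - 4)^2*(k - 3)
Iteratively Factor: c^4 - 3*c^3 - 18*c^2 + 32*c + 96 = (c + 2)*(c^3 - 5*c^2 - 8*c + 48) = (c - 4)*(c + 2)*(c^2 - c - 12) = (c - 4)*(c + 2)*(c + 3)*(c - 4)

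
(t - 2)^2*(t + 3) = t^3 - t^2 - 8*t + 12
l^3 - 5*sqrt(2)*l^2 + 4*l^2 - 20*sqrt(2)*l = l*(l + 4)*(l - 5*sqrt(2))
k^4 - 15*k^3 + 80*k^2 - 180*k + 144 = (k - 6)*(k - 4)*(k - 3)*(k - 2)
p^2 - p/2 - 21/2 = (p - 7/2)*(p + 3)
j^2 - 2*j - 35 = (j - 7)*(j + 5)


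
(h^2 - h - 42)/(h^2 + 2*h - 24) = (h - 7)/(h - 4)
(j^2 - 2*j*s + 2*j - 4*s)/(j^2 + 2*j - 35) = (j^2 - 2*j*s + 2*j - 4*s)/(j^2 + 2*j - 35)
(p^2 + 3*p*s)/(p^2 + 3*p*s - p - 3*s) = p/(p - 1)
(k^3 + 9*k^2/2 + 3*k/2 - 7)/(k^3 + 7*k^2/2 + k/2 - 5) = (2*k + 7)/(2*k + 5)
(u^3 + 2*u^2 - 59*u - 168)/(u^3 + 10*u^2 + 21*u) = (u - 8)/u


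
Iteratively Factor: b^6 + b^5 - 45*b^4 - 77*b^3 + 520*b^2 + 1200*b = (b - 5)*(b^5 + 6*b^4 - 15*b^3 - 152*b^2 - 240*b) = b*(b - 5)*(b^4 + 6*b^3 - 15*b^2 - 152*b - 240) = b*(b - 5)*(b + 4)*(b^3 + 2*b^2 - 23*b - 60) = b*(b - 5)*(b + 4)^2*(b^2 - 2*b - 15) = b*(b - 5)*(b + 3)*(b + 4)^2*(b - 5)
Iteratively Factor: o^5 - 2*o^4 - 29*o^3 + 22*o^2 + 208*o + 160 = (o - 4)*(o^4 + 2*o^3 - 21*o^2 - 62*o - 40) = (o - 4)*(o + 1)*(o^3 + o^2 - 22*o - 40) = (o - 4)*(o + 1)*(o + 2)*(o^2 - o - 20) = (o - 5)*(o - 4)*(o + 1)*(o + 2)*(o + 4)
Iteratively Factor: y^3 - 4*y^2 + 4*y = (y - 2)*(y^2 - 2*y) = (y - 2)^2*(y)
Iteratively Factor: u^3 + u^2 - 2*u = (u + 2)*(u^2 - u) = u*(u + 2)*(u - 1)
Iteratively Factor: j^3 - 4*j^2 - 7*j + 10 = (j + 2)*(j^2 - 6*j + 5) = (j - 5)*(j + 2)*(j - 1)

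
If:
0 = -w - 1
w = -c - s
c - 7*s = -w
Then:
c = 1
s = 0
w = -1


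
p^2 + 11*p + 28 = (p + 4)*(p + 7)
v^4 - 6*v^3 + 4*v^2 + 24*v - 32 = (v - 4)*(v - 2)^2*(v + 2)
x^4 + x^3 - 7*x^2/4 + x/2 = x*(x - 1/2)^2*(x + 2)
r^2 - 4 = (r - 2)*(r + 2)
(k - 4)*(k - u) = k^2 - k*u - 4*k + 4*u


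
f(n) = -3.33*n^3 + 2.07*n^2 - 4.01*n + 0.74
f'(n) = -9.99*n^2 + 4.14*n - 4.01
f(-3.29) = 154.92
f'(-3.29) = -125.76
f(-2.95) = 116.07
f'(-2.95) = -103.16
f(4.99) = -381.48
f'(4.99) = -232.10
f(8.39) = -1853.86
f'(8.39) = -672.49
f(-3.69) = 211.03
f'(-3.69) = -155.31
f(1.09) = -5.48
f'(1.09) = -11.37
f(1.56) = -13.12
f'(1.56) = -21.86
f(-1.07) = 11.48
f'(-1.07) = -19.88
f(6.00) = -668.08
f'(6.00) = -338.81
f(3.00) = -82.57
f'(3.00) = -81.50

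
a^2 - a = a*(a - 1)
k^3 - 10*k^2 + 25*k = k*(k - 5)^2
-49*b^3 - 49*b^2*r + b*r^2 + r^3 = (-7*b + r)*(b + r)*(7*b + r)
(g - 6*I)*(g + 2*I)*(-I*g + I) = -I*g^3 - 4*g^2 + I*g^2 + 4*g - 12*I*g + 12*I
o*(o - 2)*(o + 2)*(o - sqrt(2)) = o^4 - sqrt(2)*o^3 - 4*o^2 + 4*sqrt(2)*o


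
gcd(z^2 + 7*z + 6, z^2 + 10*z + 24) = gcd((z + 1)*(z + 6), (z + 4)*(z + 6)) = z + 6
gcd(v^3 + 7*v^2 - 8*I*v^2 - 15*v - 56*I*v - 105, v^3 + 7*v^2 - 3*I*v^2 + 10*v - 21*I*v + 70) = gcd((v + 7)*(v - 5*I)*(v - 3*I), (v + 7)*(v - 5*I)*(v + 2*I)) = v^2 + v*(7 - 5*I) - 35*I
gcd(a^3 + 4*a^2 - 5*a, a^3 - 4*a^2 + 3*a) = a^2 - a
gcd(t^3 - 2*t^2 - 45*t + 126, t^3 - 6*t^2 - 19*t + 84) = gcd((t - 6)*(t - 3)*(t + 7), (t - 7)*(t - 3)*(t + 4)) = t - 3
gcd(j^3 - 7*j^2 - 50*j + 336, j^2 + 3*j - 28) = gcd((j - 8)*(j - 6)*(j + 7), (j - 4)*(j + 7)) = j + 7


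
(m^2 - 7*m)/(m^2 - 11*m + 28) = m/(m - 4)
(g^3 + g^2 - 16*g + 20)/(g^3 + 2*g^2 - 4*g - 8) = (g^2 + 3*g - 10)/(g^2 + 4*g + 4)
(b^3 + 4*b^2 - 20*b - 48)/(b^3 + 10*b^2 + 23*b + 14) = (b^2 + 2*b - 24)/(b^2 + 8*b + 7)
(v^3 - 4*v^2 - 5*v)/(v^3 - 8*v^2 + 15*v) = (v + 1)/(v - 3)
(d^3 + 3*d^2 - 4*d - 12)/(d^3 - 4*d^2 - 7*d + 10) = (d^2 + d - 6)/(d^2 - 6*d + 5)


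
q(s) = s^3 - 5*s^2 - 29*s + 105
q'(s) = 3*s^2 - 10*s - 29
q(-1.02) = 128.32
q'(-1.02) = -15.68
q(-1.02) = 128.32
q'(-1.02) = -15.68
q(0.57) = 87.03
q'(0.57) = -33.73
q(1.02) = 71.28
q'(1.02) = -36.08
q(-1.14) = 130.08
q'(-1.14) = -13.70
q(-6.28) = -157.75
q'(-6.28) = 152.12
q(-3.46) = 104.06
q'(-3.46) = 41.51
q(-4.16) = 67.12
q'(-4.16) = 64.52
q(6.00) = -33.00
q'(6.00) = 19.00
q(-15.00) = -3960.00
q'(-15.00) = 796.00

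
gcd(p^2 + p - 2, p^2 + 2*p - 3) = p - 1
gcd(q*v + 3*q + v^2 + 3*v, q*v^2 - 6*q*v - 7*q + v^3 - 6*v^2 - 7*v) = q + v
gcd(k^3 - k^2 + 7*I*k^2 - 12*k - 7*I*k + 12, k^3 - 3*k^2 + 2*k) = k - 1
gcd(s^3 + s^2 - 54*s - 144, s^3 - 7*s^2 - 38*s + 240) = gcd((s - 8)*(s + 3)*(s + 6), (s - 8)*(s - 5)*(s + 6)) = s^2 - 2*s - 48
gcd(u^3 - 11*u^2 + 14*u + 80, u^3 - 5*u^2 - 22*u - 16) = u^2 - 6*u - 16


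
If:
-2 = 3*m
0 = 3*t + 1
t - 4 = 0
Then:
No Solution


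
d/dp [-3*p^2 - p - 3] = -6*p - 1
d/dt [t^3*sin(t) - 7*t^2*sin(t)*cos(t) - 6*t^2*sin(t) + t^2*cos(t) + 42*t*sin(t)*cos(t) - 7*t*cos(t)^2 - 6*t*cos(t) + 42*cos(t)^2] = t^3*cos(t) + 2*t^2*sin(t) - 6*t^2*cos(t) - 7*t^2*cos(2*t) - 6*t*sin(t) + 2*t*cos(t) + 42*t*cos(2*t) - 21*sin(2*t) - 6*cos(t) - 7*cos(2*t)/2 - 7/2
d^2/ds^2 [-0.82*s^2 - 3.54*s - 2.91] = -1.64000000000000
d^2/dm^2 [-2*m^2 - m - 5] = -4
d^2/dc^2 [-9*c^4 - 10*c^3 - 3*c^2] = -108*c^2 - 60*c - 6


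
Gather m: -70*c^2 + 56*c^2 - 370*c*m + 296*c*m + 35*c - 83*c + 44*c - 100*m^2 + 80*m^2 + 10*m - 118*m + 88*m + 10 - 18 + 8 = -14*c^2 - 4*c - 20*m^2 + m*(-74*c - 20)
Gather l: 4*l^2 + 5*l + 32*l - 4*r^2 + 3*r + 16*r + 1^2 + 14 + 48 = 4*l^2 + 37*l - 4*r^2 + 19*r + 63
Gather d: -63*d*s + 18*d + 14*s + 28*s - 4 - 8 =d*(18 - 63*s) + 42*s - 12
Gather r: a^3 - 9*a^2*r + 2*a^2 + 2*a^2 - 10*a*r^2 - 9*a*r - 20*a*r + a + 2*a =a^3 + 4*a^2 - 10*a*r^2 + 3*a + r*(-9*a^2 - 29*a)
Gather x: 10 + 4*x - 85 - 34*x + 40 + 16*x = -14*x - 35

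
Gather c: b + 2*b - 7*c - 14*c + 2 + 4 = 3*b - 21*c + 6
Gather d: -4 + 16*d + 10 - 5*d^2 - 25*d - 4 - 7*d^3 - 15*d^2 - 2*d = -7*d^3 - 20*d^2 - 11*d + 2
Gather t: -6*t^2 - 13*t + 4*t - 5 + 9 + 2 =-6*t^2 - 9*t + 6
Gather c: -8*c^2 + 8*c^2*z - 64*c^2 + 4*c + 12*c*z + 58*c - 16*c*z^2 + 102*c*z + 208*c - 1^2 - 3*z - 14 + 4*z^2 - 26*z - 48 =c^2*(8*z - 72) + c*(-16*z^2 + 114*z + 270) + 4*z^2 - 29*z - 63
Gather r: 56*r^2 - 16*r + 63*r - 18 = 56*r^2 + 47*r - 18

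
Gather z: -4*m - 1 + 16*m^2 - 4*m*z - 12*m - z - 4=16*m^2 - 16*m + z*(-4*m - 1) - 5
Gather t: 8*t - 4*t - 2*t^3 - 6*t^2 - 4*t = -2*t^3 - 6*t^2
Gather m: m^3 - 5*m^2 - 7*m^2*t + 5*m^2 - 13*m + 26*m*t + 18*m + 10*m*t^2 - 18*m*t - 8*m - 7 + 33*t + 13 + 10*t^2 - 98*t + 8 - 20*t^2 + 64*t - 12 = m^3 - 7*m^2*t + m*(10*t^2 + 8*t - 3) - 10*t^2 - t + 2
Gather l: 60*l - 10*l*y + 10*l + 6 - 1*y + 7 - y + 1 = l*(70 - 10*y) - 2*y + 14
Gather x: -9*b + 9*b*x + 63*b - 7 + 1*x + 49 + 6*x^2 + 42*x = 54*b + 6*x^2 + x*(9*b + 43) + 42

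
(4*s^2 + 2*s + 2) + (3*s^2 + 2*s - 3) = 7*s^2 + 4*s - 1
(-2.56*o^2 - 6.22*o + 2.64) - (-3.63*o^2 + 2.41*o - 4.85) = 1.07*o^2 - 8.63*o + 7.49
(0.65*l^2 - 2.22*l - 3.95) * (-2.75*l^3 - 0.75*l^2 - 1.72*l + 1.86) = -1.7875*l^5 + 5.6175*l^4 + 11.4095*l^3 + 7.9899*l^2 + 2.6648*l - 7.347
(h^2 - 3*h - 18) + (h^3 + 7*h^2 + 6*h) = h^3 + 8*h^2 + 3*h - 18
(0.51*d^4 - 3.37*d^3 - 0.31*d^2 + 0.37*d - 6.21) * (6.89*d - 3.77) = 3.5139*d^5 - 25.142*d^4 + 10.569*d^3 + 3.718*d^2 - 44.1818*d + 23.4117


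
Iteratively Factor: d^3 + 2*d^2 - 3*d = (d)*(d^2 + 2*d - 3) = d*(d + 3)*(d - 1)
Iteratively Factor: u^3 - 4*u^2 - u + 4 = (u - 4)*(u^2 - 1) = (u - 4)*(u - 1)*(u + 1)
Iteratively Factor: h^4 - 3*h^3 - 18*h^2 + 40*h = (h)*(h^3 - 3*h^2 - 18*h + 40) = h*(h + 4)*(h^2 - 7*h + 10) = h*(h - 5)*(h + 4)*(h - 2)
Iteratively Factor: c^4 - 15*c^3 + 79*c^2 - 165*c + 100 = (c - 5)*(c^3 - 10*c^2 + 29*c - 20) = (c - 5)*(c - 4)*(c^2 - 6*c + 5) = (c - 5)^2*(c - 4)*(c - 1)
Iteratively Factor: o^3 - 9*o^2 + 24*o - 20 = (o - 2)*(o^2 - 7*o + 10) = (o - 5)*(o - 2)*(o - 2)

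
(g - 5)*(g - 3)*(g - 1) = g^3 - 9*g^2 + 23*g - 15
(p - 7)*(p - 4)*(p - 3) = p^3 - 14*p^2 + 61*p - 84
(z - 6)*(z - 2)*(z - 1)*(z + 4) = z^4 - 5*z^3 - 16*z^2 + 68*z - 48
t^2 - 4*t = t*(t - 4)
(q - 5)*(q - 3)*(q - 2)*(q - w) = q^4 - q^3*w - 10*q^3 + 10*q^2*w + 31*q^2 - 31*q*w - 30*q + 30*w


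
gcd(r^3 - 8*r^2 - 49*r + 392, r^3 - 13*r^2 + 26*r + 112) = r^2 - 15*r + 56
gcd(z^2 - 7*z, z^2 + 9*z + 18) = 1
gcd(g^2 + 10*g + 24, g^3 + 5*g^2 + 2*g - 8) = g + 4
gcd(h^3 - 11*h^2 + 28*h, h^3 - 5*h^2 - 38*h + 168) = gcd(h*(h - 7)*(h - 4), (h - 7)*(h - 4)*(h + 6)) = h^2 - 11*h + 28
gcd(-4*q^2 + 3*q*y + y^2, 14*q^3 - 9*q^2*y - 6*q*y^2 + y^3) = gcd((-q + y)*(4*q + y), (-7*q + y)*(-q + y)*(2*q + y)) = -q + y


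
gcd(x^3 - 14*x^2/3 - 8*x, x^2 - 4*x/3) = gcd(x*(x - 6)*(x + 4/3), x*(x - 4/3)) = x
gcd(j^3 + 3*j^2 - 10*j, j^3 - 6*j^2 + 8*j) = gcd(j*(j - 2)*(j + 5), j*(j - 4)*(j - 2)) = j^2 - 2*j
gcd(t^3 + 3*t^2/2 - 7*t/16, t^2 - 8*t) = t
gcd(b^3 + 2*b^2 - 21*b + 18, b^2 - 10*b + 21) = b - 3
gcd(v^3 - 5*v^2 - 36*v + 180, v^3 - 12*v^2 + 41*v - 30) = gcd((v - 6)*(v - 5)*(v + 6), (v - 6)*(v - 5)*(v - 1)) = v^2 - 11*v + 30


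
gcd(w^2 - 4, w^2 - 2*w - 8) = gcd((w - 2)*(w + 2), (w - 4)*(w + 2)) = w + 2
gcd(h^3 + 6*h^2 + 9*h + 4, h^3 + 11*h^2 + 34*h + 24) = h^2 + 5*h + 4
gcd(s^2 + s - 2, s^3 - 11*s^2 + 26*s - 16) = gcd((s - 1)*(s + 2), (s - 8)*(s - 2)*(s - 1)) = s - 1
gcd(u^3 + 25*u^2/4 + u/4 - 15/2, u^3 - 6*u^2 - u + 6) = u - 1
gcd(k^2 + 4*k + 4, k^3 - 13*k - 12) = 1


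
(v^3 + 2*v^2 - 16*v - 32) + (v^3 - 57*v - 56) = 2*v^3 + 2*v^2 - 73*v - 88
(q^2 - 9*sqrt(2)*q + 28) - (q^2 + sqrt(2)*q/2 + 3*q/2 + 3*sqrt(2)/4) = -19*sqrt(2)*q/2 - 3*q/2 - 3*sqrt(2)/4 + 28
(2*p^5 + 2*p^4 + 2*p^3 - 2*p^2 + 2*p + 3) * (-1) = -2*p^5 - 2*p^4 - 2*p^3 + 2*p^2 - 2*p - 3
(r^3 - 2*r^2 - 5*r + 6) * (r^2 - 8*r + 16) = r^5 - 10*r^4 + 27*r^3 + 14*r^2 - 128*r + 96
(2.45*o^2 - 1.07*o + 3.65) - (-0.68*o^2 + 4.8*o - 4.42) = 3.13*o^2 - 5.87*o + 8.07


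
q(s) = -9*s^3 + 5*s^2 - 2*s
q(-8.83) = 6603.69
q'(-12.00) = -4010.00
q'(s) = -27*s^2 + 10*s - 2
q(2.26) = -82.87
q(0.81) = -3.12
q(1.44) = -19.39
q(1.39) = -17.29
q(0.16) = -0.23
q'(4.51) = -506.08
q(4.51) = -732.92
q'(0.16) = -1.09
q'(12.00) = -3770.00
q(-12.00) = 16296.00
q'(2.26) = -117.31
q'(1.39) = -40.27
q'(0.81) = -11.61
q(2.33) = -91.36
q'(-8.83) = -2195.46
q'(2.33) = -125.28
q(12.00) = -14856.00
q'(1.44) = -43.59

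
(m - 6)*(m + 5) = m^2 - m - 30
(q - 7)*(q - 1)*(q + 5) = q^3 - 3*q^2 - 33*q + 35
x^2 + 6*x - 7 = (x - 1)*(x + 7)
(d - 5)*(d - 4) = d^2 - 9*d + 20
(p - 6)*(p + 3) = p^2 - 3*p - 18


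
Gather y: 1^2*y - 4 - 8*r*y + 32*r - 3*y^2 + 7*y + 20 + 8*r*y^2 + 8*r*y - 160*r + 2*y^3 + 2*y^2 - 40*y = -128*r + 2*y^3 + y^2*(8*r - 1) - 32*y + 16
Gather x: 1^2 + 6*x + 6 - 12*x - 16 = -6*x - 9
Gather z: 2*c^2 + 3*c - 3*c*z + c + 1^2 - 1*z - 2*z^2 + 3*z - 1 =2*c^2 + 4*c - 2*z^2 + z*(2 - 3*c)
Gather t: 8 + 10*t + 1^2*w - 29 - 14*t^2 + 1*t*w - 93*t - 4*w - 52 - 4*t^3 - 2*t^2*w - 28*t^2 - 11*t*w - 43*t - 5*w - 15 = -4*t^3 + t^2*(-2*w - 42) + t*(-10*w - 126) - 8*w - 88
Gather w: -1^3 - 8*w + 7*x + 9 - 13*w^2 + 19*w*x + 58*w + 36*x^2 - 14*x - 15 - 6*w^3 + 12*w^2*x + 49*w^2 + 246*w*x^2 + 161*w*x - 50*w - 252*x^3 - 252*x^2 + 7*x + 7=-6*w^3 + w^2*(12*x + 36) + w*(246*x^2 + 180*x) - 252*x^3 - 216*x^2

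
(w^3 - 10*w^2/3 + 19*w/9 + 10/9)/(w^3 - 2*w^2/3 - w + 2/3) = (9*w^3 - 30*w^2 + 19*w + 10)/(3*(3*w^3 - 2*w^2 - 3*w + 2))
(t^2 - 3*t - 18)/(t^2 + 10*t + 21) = (t - 6)/(t + 7)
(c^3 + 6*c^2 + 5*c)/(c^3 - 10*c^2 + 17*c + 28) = c*(c + 5)/(c^2 - 11*c + 28)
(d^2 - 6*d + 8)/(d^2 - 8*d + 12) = (d - 4)/(d - 6)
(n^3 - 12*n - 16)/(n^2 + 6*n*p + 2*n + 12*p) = (n^2 - 2*n - 8)/(n + 6*p)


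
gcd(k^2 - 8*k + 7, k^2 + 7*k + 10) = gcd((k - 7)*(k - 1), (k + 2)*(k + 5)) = 1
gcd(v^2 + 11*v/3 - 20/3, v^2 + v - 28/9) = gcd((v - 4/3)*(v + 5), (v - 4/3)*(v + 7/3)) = v - 4/3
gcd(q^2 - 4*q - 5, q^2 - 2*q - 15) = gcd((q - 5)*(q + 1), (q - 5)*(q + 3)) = q - 5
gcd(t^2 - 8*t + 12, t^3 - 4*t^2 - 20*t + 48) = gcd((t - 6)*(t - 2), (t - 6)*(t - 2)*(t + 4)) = t^2 - 8*t + 12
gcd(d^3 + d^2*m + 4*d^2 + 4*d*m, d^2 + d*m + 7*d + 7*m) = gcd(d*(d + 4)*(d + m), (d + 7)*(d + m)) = d + m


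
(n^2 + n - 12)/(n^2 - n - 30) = (-n^2 - n + 12)/(-n^2 + n + 30)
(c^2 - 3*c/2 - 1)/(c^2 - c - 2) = (c + 1/2)/(c + 1)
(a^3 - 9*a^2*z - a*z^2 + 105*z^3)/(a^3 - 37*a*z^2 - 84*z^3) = (a - 5*z)/(a + 4*z)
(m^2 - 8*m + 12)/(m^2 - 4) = (m - 6)/(m + 2)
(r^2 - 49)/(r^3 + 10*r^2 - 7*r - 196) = (r - 7)/(r^2 + 3*r - 28)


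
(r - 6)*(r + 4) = r^2 - 2*r - 24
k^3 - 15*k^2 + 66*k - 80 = (k - 8)*(k - 5)*(k - 2)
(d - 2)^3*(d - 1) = d^4 - 7*d^3 + 18*d^2 - 20*d + 8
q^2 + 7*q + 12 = (q + 3)*(q + 4)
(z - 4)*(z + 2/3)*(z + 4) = z^3 + 2*z^2/3 - 16*z - 32/3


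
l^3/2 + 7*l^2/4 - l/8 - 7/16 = (l/2 + 1/4)*(l - 1/2)*(l + 7/2)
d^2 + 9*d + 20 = (d + 4)*(d + 5)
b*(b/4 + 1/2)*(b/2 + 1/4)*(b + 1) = b^4/8 + 7*b^3/16 + 7*b^2/16 + b/8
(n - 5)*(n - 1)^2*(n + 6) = n^4 - n^3 - 31*n^2 + 61*n - 30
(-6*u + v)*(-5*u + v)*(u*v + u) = 30*u^3*v + 30*u^3 - 11*u^2*v^2 - 11*u^2*v + u*v^3 + u*v^2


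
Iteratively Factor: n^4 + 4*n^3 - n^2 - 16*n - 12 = (n + 1)*(n^3 + 3*n^2 - 4*n - 12) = (n + 1)*(n + 2)*(n^2 + n - 6) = (n - 2)*(n + 1)*(n + 2)*(n + 3)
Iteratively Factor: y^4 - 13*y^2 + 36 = (y - 3)*(y^3 + 3*y^2 - 4*y - 12) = (y - 3)*(y + 2)*(y^2 + y - 6) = (y - 3)*(y - 2)*(y + 2)*(y + 3)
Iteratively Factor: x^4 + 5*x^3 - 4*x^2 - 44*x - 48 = (x + 4)*(x^3 + x^2 - 8*x - 12) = (x + 2)*(x + 4)*(x^2 - x - 6) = (x + 2)^2*(x + 4)*(x - 3)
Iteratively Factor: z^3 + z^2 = (z)*(z^2 + z) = z*(z + 1)*(z)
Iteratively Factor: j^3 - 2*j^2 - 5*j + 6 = (j + 2)*(j^2 - 4*j + 3) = (j - 1)*(j + 2)*(j - 3)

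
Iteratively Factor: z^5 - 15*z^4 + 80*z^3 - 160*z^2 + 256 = (z - 4)*(z^4 - 11*z^3 + 36*z^2 - 16*z - 64) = (z - 4)^2*(z^3 - 7*z^2 + 8*z + 16) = (z - 4)^3*(z^2 - 3*z - 4) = (z - 4)^3*(z + 1)*(z - 4)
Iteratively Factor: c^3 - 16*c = (c + 4)*(c^2 - 4*c) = c*(c + 4)*(c - 4)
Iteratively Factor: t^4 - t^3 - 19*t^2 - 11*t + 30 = (t - 1)*(t^3 - 19*t - 30) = (t - 5)*(t - 1)*(t^2 + 5*t + 6) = (t - 5)*(t - 1)*(t + 2)*(t + 3)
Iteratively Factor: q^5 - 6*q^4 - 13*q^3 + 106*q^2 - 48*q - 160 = (q - 2)*(q^4 - 4*q^3 - 21*q^2 + 64*q + 80) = (q - 4)*(q - 2)*(q^3 - 21*q - 20) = (q - 4)*(q - 2)*(q + 1)*(q^2 - q - 20) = (q - 5)*(q - 4)*(q - 2)*(q + 1)*(q + 4)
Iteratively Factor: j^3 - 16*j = (j + 4)*(j^2 - 4*j) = (j - 4)*(j + 4)*(j)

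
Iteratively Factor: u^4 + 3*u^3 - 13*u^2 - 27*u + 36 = (u + 3)*(u^3 - 13*u + 12) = (u - 1)*(u + 3)*(u^2 + u - 12) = (u - 1)*(u + 3)*(u + 4)*(u - 3)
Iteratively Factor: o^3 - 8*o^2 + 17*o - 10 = (o - 2)*(o^2 - 6*o + 5) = (o - 2)*(o - 1)*(o - 5)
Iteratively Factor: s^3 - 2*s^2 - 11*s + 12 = (s - 4)*(s^2 + 2*s - 3) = (s - 4)*(s - 1)*(s + 3)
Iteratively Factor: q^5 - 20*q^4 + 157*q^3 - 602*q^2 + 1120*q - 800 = (q - 5)*(q^4 - 15*q^3 + 82*q^2 - 192*q + 160) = (q - 5)*(q - 4)*(q^3 - 11*q^2 + 38*q - 40) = (q - 5)*(q - 4)*(q - 2)*(q^2 - 9*q + 20) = (q - 5)*(q - 4)^2*(q - 2)*(q - 5)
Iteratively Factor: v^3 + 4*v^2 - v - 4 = (v + 4)*(v^2 - 1) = (v - 1)*(v + 4)*(v + 1)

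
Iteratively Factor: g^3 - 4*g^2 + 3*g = (g - 1)*(g^2 - 3*g) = (g - 3)*(g - 1)*(g)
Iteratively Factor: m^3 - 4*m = (m - 2)*(m^2 + 2*m) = m*(m - 2)*(m + 2)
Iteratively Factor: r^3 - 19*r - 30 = (r - 5)*(r^2 + 5*r + 6) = (r - 5)*(r + 3)*(r + 2)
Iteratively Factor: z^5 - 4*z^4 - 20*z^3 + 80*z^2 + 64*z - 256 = (z - 4)*(z^4 - 20*z^2 + 64) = (z - 4)^2*(z^3 + 4*z^2 - 4*z - 16) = (z - 4)^2*(z + 4)*(z^2 - 4) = (z - 4)^2*(z - 2)*(z + 4)*(z + 2)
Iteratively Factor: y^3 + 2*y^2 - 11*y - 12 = (y + 1)*(y^2 + y - 12) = (y + 1)*(y + 4)*(y - 3)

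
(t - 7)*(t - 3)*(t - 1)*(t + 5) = t^4 - 6*t^3 - 24*t^2 + 134*t - 105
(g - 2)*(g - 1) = g^2 - 3*g + 2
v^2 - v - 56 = (v - 8)*(v + 7)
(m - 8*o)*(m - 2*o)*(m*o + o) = m^3*o - 10*m^2*o^2 + m^2*o + 16*m*o^3 - 10*m*o^2 + 16*o^3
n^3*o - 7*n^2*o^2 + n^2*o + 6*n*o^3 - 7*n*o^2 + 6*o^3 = (n - 6*o)*(n - o)*(n*o + o)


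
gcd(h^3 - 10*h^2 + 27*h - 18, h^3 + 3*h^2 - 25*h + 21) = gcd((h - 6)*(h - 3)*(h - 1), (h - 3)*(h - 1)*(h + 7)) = h^2 - 4*h + 3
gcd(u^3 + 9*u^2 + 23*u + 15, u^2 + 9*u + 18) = u + 3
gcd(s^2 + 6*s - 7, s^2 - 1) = s - 1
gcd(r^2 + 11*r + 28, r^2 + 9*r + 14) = r + 7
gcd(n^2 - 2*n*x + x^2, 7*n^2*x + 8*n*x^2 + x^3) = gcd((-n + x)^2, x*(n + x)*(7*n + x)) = 1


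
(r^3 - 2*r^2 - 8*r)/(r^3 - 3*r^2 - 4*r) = (r + 2)/(r + 1)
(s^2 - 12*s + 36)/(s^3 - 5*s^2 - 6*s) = (s - 6)/(s*(s + 1))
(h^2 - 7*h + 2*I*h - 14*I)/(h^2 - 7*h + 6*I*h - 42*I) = (h + 2*I)/(h + 6*I)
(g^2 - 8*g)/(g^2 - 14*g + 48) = g/(g - 6)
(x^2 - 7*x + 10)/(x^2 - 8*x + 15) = (x - 2)/(x - 3)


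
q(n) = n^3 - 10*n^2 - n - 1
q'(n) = 3*n^2 - 20*n - 1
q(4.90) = -128.35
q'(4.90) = -26.97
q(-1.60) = -29.10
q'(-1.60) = 38.68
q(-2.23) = -59.59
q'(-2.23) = 58.52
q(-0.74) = -6.14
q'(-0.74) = 15.44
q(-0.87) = -8.36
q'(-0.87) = 18.67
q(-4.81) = -338.84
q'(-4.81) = 164.61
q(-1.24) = -17.04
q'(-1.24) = 28.41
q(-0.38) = -2.12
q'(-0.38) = 7.03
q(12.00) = 275.00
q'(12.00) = 191.00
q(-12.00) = -3157.00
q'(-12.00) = 671.00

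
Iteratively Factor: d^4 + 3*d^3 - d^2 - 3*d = (d + 1)*(d^3 + 2*d^2 - 3*d) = (d - 1)*(d + 1)*(d^2 + 3*d) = d*(d - 1)*(d + 1)*(d + 3)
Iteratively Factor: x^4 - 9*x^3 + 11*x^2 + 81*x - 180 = (x - 5)*(x^3 - 4*x^2 - 9*x + 36) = (x - 5)*(x + 3)*(x^2 - 7*x + 12) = (x - 5)*(x - 3)*(x + 3)*(x - 4)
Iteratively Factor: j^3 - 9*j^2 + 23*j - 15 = (j - 1)*(j^2 - 8*j + 15) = (j - 3)*(j - 1)*(j - 5)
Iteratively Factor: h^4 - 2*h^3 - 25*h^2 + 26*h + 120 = (h - 3)*(h^3 + h^2 - 22*h - 40) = (h - 3)*(h + 2)*(h^2 - h - 20) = (h - 3)*(h + 2)*(h + 4)*(h - 5)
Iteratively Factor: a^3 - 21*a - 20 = (a + 1)*(a^2 - a - 20) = (a + 1)*(a + 4)*(a - 5)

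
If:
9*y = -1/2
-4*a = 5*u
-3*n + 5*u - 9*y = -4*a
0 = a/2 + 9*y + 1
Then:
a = -1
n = 1/6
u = 4/5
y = -1/18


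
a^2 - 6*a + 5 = (a - 5)*(a - 1)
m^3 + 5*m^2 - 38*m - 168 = (m - 6)*(m + 4)*(m + 7)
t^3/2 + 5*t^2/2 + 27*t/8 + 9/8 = (t/2 + 1/4)*(t + 3/2)*(t + 3)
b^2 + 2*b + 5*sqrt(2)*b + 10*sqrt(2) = (b + 2)*(b + 5*sqrt(2))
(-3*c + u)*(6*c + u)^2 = -108*c^3 + 9*c*u^2 + u^3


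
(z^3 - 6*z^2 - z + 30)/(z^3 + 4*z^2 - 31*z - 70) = (z - 3)/(z + 7)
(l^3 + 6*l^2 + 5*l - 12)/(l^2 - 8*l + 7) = (l^2 + 7*l + 12)/(l - 7)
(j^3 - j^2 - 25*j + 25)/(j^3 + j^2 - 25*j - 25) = (j - 1)/(j + 1)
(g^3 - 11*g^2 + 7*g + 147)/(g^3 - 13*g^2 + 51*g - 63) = (g^2 - 4*g - 21)/(g^2 - 6*g + 9)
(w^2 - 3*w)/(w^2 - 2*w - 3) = w/(w + 1)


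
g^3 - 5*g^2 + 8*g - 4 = (g - 2)^2*(g - 1)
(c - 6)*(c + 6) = c^2 - 36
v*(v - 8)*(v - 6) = v^3 - 14*v^2 + 48*v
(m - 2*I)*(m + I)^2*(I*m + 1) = I*m^4 + m^3 + 3*I*m^2 + m + 2*I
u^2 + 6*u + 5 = (u + 1)*(u + 5)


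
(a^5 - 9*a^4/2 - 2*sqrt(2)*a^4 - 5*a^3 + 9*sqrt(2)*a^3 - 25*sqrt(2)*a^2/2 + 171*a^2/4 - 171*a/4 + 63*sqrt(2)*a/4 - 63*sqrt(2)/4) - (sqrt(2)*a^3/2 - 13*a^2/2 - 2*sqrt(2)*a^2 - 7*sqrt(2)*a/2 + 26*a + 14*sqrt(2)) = a^5 - 9*a^4/2 - 2*sqrt(2)*a^4 - 5*a^3 + 17*sqrt(2)*a^3/2 - 21*sqrt(2)*a^2/2 + 197*a^2/4 - 275*a/4 + 77*sqrt(2)*a/4 - 119*sqrt(2)/4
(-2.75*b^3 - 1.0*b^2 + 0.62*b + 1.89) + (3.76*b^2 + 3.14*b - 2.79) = -2.75*b^3 + 2.76*b^2 + 3.76*b - 0.9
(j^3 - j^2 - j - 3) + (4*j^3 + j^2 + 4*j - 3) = 5*j^3 + 3*j - 6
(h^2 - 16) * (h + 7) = h^3 + 7*h^2 - 16*h - 112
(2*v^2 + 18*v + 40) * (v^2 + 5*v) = 2*v^4 + 28*v^3 + 130*v^2 + 200*v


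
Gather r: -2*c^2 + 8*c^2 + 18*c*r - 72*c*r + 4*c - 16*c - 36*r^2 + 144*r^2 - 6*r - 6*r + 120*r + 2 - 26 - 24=6*c^2 - 12*c + 108*r^2 + r*(108 - 54*c) - 48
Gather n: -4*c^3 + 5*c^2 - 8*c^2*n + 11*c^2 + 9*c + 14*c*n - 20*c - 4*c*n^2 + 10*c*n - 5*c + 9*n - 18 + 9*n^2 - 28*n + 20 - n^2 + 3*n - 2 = -4*c^3 + 16*c^2 - 16*c + n^2*(8 - 4*c) + n*(-8*c^2 + 24*c - 16)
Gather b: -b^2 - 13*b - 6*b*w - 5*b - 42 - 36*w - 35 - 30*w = -b^2 + b*(-6*w - 18) - 66*w - 77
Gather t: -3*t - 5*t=-8*t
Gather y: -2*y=-2*y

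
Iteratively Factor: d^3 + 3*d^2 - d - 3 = (d + 3)*(d^2 - 1) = (d + 1)*(d + 3)*(d - 1)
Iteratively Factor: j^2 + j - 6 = (j + 3)*(j - 2)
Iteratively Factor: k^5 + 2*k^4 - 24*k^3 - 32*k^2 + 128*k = (k - 2)*(k^4 + 4*k^3 - 16*k^2 - 64*k) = k*(k - 2)*(k^3 + 4*k^2 - 16*k - 64) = k*(k - 2)*(k + 4)*(k^2 - 16) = k*(k - 2)*(k + 4)^2*(k - 4)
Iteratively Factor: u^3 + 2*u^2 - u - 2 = (u - 1)*(u^2 + 3*u + 2) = (u - 1)*(u + 1)*(u + 2)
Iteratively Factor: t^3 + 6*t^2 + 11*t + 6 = (t + 3)*(t^2 + 3*t + 2) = (t + 1)*(t + 3)*(t + 2)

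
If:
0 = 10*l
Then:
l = 0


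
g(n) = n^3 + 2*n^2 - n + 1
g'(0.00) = -1.00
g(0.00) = 1.00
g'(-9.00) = 206.00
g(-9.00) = -557.00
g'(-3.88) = 28.64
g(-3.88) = -23.42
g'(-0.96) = -2.08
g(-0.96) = 2.92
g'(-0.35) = -2.03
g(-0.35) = 1.55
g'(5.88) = 126.24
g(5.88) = 267.57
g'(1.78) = 15.63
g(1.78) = 11.20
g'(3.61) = 52.54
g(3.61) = 70.50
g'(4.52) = 78.37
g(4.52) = 129.69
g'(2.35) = 24.97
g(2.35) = 22.67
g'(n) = 3*n^2 + 4*n - 1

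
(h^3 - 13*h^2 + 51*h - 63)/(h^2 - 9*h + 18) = (h^2 - 10*h + 21)/(h - 6)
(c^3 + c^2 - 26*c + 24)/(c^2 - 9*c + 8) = (c^2 + 2*c - 24)/(c - 8)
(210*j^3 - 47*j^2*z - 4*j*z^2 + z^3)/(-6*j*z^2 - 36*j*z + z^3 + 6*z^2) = (-35*j^2 + 2*j*z + z^2)/(z*(z + 6))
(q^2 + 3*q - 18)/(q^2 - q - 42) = (q - 3)/(q - 7)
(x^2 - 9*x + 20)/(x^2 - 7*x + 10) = (x - 4)/(x - 2)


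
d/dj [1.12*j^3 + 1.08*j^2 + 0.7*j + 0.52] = 3.36*j^2 + 2.16*j + 0.7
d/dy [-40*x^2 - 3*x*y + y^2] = -3*x + 2*y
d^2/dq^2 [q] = 0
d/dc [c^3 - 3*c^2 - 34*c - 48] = 3*c^2 - 6*c - 34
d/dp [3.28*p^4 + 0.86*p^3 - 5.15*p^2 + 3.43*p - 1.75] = 13.12*p^3 + 2.58*p^2 - 10.3*p + 3.43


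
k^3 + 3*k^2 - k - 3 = (k - 1)*(k + 1)*(k + 3)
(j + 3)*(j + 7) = j^2 + 10*j + 21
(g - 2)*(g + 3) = g^2 + g - 6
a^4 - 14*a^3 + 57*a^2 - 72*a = a*(a - 8)*(a - 3)^2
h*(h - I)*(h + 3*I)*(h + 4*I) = h^4 + 6*I*h^3 - 5*h^2 + 12*I*h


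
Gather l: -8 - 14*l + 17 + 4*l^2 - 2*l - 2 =4*l^2 - 16*l + 7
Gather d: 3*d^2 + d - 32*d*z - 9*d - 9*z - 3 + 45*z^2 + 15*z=3*d^2 + d*(-32*z - 8) + 45*z^2 + 6*z - 3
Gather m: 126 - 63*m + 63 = 189 - 63*m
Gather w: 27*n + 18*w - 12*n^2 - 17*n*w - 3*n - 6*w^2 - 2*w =-12*n^2 + 24*n - 6*w^2 + w*(16 - 17*n)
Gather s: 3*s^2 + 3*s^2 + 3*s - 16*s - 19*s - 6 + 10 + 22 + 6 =6*s^2 - 32*s + 32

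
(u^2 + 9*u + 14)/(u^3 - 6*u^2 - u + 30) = (u + 7)/(u^2 - 8*u + 15)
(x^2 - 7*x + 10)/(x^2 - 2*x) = (x - 5)/x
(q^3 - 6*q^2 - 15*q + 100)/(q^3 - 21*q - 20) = (q - 5)/(q + 1)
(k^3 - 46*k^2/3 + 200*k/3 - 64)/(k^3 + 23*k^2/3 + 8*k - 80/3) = (k^2 - 14*k + 48)/(k^2 + 9*k + 20)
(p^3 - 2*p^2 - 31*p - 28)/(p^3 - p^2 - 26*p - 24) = (p - 7)/(p - 6)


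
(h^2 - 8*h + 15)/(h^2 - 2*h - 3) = (h - 5)/(h + 1)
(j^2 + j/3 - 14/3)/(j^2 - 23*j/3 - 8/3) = (-3*j^2 - j + 14)/(-3*j^2 + 23*j + 8)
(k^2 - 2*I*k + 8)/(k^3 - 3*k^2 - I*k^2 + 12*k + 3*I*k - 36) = (k + 2*I)/(k^2 + 3*k*(-1 + I) - 9*I)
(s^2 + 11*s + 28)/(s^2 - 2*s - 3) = (s^2 + 11*s + 28)/(s^2 - 2*s - 3)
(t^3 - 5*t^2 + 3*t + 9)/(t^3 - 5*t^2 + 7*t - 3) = (t^2 - 2*t - 3)/(t^2 - 2*t + 1)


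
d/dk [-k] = -1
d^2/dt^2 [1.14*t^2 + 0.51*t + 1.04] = 2.28000000000000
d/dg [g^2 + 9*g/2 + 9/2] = 2*g + 9/2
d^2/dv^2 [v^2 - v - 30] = 2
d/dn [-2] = 0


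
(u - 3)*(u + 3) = u^2 - 9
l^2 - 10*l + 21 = (l - 7)*(l - 3)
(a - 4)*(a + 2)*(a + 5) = a^3 + 3*a^2 - 18*a - 40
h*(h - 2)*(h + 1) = h^3 - h^2 - 2*h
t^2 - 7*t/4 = t*(t - 7/4)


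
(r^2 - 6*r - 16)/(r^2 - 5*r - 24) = (r + 2)/(r + 3)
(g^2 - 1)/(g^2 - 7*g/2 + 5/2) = 2*(g + 1)/(2*g - 5)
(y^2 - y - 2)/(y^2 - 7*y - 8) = (y - 2)/(y - 8)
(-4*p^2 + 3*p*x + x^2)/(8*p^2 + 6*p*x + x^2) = (-p + x)/(2*p + x)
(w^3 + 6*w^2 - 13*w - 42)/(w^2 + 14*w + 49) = (w^2 - w - 6)/(w + 7)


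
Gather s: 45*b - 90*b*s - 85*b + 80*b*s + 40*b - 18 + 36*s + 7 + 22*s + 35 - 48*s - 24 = s*(10 - 10*b)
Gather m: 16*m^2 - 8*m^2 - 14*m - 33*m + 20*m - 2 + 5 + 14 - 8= 8*m^2 - 27*m + 9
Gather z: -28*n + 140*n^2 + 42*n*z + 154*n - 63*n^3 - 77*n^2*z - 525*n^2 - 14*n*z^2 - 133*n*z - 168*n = -63*n^3 - 385*n^2 - 14*n*z^2 - 42*n + z*(-77*n^2 - 91*n)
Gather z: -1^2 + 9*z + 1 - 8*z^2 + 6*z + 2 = -8*z^2 + 15*z + 2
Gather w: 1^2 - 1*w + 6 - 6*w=7 - 7*w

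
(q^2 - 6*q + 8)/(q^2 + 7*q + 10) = (q^2 - 6*q + 8)/(q^2 + 7*q + 10)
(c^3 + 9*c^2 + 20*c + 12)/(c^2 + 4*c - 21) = (c^3 + 9*c^2 + 20*c + 12)/(c^2 + 4*c - 21)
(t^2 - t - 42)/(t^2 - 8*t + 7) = (t + 6)/(t - 1)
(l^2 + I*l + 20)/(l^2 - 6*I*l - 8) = (l + 5*I)/(l - 2*I)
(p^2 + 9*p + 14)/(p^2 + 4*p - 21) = (p + 2)/(p - 3)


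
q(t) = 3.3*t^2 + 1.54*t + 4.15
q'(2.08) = 15.27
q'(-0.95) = -4.73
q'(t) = 6.6*t + 1.54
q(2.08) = 21.63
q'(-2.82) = -17.07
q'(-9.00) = -57.86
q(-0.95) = 5.67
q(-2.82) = 26.05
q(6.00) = 132.19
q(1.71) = 16.43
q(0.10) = 4.34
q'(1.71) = 12.83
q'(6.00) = 41.14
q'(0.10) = 2.20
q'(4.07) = 28.40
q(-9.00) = 257.59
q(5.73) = 121.32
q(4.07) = 65.08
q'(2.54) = 18.30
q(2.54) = 29.35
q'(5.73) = 39.36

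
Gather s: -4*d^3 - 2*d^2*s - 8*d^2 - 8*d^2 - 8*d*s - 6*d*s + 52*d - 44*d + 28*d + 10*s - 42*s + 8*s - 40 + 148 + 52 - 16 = -4*d^3 - 16*d^2 + 36*d + s*(-2*d^2 - 14*d - 24) + 144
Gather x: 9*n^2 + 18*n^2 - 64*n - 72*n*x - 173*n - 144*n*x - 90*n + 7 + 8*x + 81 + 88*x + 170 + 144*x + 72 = 27*n^2 - 327*n + x*(240 - 216*n) + 330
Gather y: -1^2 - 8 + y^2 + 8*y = y^2 + 8*y - 9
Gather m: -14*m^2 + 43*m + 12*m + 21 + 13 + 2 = -14*m^2 + 55*m + 36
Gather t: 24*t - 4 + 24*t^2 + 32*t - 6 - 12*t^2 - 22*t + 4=12*t^2 + 34*t - 6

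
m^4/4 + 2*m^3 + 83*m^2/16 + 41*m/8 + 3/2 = (m/4 + 1)*(m + 1/2)*(m + 3/2)*(m + 2)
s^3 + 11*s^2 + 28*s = s*(s + 4)*(s + 7)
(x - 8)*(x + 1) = x^2 - 7*x - 8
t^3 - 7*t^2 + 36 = (t - 6)*(t - 3)*(t + 2)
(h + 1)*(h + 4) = h^2 + 5*h + 4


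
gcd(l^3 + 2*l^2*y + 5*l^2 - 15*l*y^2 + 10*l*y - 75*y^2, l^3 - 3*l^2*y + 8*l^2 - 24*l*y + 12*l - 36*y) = -l + 3*y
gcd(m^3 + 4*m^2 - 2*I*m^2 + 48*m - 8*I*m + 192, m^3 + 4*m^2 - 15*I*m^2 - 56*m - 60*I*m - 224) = m^2 + m*(4 - 8*I) - 32*I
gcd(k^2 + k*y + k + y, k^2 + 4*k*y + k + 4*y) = k + 1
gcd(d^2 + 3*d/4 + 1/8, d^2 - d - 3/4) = d + 1/2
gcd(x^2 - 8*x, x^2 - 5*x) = x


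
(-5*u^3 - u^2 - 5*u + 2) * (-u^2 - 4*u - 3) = 5*u^5 + 21*u^4 + 24*u^3 + 21*u^2 + 7*u - 6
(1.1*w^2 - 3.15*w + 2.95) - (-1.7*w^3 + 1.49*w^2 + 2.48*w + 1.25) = 1.7*w^3 - 0.39*w^2 - 5.63*w + 1.7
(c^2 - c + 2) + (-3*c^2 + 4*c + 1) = -2*c^2 + 3*c + 3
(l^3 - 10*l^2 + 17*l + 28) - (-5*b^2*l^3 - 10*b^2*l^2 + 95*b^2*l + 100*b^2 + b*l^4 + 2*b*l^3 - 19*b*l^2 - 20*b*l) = 5*b^2*l^3 + 10*b^2*l^2 - 95*b^2*l - 100*b^2 - b*l^4 - 2*b*l^3 + 19*b*l^2 + 20*b*l + l^3 - 10*l^2 + 17*l + 28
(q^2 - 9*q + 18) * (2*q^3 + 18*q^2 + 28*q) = 2*q^5 - 98*q^3 + 72*q^2 + 504*q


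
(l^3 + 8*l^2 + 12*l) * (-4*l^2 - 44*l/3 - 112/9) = -4*l^5 - 140*l^4/3 - 1600*l^3/9 - 2480*l^2/9 - 448*l/3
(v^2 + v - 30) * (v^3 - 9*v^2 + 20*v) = v^5 - 8*v^4 - 19*v^3 + 290*v^2 - 600*v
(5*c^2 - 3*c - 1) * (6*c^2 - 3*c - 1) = 30*c^4 - 33*c^3 - 2*c^2 + 6*c + 1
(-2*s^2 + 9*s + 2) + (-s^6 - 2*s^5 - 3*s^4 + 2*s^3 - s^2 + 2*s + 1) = -s^6 - 2*s^5 - 3*s^4 + 2*s^3 - 3*s^2 + 11*s + 3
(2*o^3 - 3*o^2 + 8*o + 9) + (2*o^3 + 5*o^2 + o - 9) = 4*o^3 + 2*o^2 + 9*o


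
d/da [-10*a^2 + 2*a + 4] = 2 - 20*a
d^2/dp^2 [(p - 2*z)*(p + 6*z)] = 2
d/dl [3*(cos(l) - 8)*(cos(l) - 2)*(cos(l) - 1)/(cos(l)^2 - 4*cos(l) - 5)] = 3*(-cos(l)^4 + 8*cos(l)^3 - 3*cos(l)^2 - 142*cos(l) + 194)*sin(l)/((cos(l) - 5)^2*(cos(l) + 1)^2)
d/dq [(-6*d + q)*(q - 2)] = -6*d + 2*q - 2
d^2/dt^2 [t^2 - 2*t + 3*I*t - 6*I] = 2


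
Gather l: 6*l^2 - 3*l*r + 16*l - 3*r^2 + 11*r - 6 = 6*l^2 + l*(16 - 3*r) - 3*r^2 + 11*r - 6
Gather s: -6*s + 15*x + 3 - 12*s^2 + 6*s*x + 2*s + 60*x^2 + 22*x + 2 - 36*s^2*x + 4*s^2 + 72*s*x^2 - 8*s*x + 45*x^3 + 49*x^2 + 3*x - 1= s^2*(-36*x - 8) + s*(72*x^2 - 2*x - 4) + 45*x^3 + 109*x^2 + 40*x + 4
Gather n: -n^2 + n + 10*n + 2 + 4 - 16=-n^2 + 11*n - 10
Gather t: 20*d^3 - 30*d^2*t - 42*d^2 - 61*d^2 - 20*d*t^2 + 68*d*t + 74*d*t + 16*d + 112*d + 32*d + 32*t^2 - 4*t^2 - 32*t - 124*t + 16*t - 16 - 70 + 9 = 20*d^3 - 103*d^2 + 160*d + t^2*(28 - 20*d) + t*(-30*d^2 + 142*d - 140) - 77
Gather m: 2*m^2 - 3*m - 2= 2*m^2 - 3*m - 2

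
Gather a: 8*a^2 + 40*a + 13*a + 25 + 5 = 8*a^2 + 53*a + 30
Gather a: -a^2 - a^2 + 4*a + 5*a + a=-2*a^2 + 10*a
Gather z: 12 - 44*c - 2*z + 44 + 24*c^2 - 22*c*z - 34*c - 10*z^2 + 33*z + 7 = 24*c^2 - 78*c - 10*z^2 + z*(31 - 22*c) + 63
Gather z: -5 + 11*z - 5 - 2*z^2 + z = -2*z^2 + 12*z - 10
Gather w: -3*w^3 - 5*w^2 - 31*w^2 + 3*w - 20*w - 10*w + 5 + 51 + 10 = -3*w^3 - 36*w^2 - 27*w + 66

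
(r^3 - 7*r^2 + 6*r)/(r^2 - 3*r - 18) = r*(r - 1)/(r + 3)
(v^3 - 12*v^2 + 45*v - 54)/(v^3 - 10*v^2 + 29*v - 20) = (v^3 - 12*v^2 + 45*v - 54)/(v^3 - 10*v^2 + 29*v - 20)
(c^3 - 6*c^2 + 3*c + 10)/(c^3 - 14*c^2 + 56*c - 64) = (c^2 - 4*c - 5)/(c^2 - 12*c + 32)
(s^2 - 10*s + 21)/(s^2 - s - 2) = (-s^2 + 10*s - 21)/(-s^2 + s + 2)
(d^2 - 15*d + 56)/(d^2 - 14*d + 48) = (d - 7)/(d - 6)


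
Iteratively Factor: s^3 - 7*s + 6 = (s - 1)*(s^2 + s - 6) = (s - 2)*(s - 1)*(s + 3)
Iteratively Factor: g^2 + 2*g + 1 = (g + 1)*(g + 1)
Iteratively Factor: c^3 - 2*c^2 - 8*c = (c)*(c^2 - 2*c - 8) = c*(c + 2)*(c - 4)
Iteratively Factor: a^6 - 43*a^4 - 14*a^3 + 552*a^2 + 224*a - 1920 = (a + 4)*(a^5 - 4*a^4 - 27*a^3 + 94*a^2 + 176*a - 480) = (a - 4)*(a + 4)*(a^4 - 27*a^2 - 14*a + 120) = (a - 4)*(a - 2)*(a + 4)*(a^3 + 2*a^2 - 23*a - 60) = (a - 5)*(a - 4)*(a - 2)*(a + 4)*(a^2 + 7*a + 12) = (a - 5)*(a - 4)*(a - 2)*(a + 4)^2*(a + 3)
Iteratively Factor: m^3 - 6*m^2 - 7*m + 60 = (m - 4)*(m^2 - 2*m - 15) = (m - 4)*(m + 3)*(m - 5)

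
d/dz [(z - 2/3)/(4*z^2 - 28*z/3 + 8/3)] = (-9*z^2 + 12*z - 8)/(4*(9*z^4 - 42*z^3 + 61*z^2 - 28*z + 4))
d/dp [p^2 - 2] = 2*p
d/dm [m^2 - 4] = 2*m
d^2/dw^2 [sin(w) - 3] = -sin(w)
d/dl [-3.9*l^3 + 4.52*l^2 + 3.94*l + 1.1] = -11.7*l^2 + 9.04*l + 3.94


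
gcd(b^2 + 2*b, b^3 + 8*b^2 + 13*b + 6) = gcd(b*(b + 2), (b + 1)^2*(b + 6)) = 1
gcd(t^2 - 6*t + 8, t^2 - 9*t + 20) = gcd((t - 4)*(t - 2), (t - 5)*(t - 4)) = t - 4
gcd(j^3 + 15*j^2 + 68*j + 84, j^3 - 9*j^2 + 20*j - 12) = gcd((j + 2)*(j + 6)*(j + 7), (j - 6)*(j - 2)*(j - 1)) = 1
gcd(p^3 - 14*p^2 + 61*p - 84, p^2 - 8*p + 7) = p - 7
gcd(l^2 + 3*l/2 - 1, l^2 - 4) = l + 2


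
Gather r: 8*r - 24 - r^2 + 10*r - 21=-r^2 + 18*r - 45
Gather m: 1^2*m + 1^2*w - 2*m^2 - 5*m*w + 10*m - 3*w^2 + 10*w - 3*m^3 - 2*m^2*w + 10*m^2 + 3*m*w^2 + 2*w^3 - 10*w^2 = -3*m^3 + m^2*(8 - 2*w) + m*(3*w^2 - 5*w + 11) + 2*w^3 - 13*w^2 + 11*w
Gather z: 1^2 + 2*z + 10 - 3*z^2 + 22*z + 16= -3*z^2 + 24*z + 27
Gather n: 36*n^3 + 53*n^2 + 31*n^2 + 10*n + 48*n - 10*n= 36*n^3 + 84*n^2 + 48*n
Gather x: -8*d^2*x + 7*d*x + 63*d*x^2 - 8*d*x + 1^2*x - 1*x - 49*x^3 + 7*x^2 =-49*x^3 + x^2*(63*d + 7) + x*(-8*d^2 - d)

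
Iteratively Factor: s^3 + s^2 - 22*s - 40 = (s + 4)*(s^2 - 3*s - 10) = (s - 5)*(s + 4)*(s + 2)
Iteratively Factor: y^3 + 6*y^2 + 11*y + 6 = (y + 1)*(y^2 + 5*y + 6) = (y + 1)*(y + 2)*(y + 3)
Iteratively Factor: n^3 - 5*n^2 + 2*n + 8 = (n - 4)*(n^2 - n - 2) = (n - 4)*(n - 2)*(n + 1)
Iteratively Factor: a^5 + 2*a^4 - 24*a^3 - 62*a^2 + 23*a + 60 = (a - 5)*(a^4 + 7*a^3 + 11*a^2 - 7*a - 12) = (a - 5)*(a - 1)*(a^3 + 8*a^2 + 19*a + 12) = (a - 5)*(a - 1)*(a + 3)*(a^2 + 5*a + 4) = (a - 5)*(a - 1)*(a + 1)*(a + 3)*(a + 4)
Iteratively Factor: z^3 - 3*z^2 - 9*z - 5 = (z + 1)*(z^2 - 4*z - 5) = (z + 1)^2*(z - 5)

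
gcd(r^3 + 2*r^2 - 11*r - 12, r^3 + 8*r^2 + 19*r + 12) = r^2 + 5*r + 4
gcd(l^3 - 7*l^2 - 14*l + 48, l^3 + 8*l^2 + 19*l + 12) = l + 3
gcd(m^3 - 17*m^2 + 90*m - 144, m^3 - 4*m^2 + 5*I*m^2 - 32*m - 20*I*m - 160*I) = m - 8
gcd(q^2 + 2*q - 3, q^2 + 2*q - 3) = q^2 + 2*q - 3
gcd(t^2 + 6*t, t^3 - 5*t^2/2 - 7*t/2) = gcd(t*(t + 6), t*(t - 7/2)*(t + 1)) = t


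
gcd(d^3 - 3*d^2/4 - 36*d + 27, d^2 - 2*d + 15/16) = d - 3/4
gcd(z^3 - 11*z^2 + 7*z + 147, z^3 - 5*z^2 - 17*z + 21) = z^2 - 4*z - 21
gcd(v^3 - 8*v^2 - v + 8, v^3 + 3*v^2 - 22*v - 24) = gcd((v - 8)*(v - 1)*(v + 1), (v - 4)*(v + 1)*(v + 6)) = v + 1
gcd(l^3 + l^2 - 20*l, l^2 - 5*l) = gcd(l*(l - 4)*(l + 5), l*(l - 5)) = l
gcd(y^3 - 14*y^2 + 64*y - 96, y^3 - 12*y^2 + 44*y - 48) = y^2 - 10*y + 24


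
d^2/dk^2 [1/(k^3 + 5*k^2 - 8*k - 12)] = 2*(-(3*k + 5)*(k^3 + 5*k^2 - 8*k - 12) + (3*k^2 + 10*k - 8)^2)/(k^3 + 5*k^2 - 8*k - 12)^3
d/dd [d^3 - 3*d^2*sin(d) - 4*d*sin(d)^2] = -3*d^2*cos(d) + 3*d^2 - 6*d*sin(d) - 4*d*sin(2*d) - 4*sin(d)^2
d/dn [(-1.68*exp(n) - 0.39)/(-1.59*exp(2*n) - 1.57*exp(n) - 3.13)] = (-2.6712*exp(2*n) - 1.2402*exp(n) + 4.6461)*exp(n)/(2.5281*exp(4*n) + 4.9926*exp(3*n) + 12.4183*exp(2*n) + 9.8282*exp(n) + 9.7969)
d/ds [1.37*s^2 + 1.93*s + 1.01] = 2.74*s + 1.93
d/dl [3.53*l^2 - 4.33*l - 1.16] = 7.06*l - 4.33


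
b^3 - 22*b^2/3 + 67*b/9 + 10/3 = (b - 6)*(b - 5/3)*(b + 1/3)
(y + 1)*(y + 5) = y^2 + 6*y + 5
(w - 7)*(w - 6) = w^2 - 13*w + 42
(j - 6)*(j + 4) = j^2 - 2*j - 24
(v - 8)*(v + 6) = v^2 - 2*v - 48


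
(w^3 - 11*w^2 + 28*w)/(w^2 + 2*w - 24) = w*(w - 7)/(w + 6)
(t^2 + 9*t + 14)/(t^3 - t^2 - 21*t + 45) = (t^2 + 9*t + 14)/(t^3 - t^2 - 21*t + 45)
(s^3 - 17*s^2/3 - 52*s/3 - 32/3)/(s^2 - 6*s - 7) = (3*s^2 - 20*s - 32)/(3*(s - 7))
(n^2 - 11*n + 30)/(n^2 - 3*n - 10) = (n - 6)/(n + 2)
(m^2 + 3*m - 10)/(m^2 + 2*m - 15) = (m - 2)/(m - 3)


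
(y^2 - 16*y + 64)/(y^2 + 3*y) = (y^2 - 16*y + 64)/(y*(y + 3))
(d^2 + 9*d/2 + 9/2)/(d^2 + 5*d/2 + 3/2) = (d + 3)/(d + 1)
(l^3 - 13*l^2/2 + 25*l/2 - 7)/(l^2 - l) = l - 11/2 + 7/l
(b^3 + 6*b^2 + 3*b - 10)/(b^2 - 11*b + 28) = (b^3 + 6*b^2 + 3*b - 10)/(b^2 - 11*b + 28)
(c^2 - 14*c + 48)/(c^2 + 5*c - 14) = (c^2 - 14*c + 48)/(c^2 + 5*c - 14)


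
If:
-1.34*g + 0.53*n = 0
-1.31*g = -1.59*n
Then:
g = 0.00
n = 0.00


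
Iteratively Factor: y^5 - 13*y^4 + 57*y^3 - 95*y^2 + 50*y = (y - 2)*(y^4 - 11*y^3 + 35*y^2 - 25*y) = y*(y - 2)*(y^3 - 11*y^2 + 35*y - 25) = y*(y - 2)*(y - 1)*(y^2 - 10*y + 25) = y*(y - 5)*(y - 2)*(y - 1)*(y - 5)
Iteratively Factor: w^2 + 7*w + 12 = (w + 4)*(w + 3)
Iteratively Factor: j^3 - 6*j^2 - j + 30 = (j - 3)*(j^2 - 3*j - 10) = (j - 5)*(j - 3)*(j + 2)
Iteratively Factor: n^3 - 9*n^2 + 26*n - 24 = (n - 3)*(n^2 - 6*n + 8) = (n - 4)*(n - 3)*(n - 2)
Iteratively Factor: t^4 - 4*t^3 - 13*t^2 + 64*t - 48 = (t - 1)*(t^3 - 3*t^2 - 16*t + 48) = (t - 1)*(t + 4)*(t^2 - 7*t + 12) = (t - 3)*(t - 1)*(t + 4)*(t - 4)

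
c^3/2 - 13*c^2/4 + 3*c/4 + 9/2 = (c/2 + 1/2)*(c - 6)*(c - 3/2)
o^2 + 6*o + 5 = (o + 1)*(o + 5)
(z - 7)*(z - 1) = z^2 - 8*z + 7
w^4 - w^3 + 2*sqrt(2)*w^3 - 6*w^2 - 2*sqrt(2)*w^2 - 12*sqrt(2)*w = w*(w - 3)*(w + 2)*(w + 2*sqrt(2))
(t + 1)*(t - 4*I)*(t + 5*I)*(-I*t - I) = -I*t^4 + t^3 - 2*I*t^3 + 2*t^2 - 21*I*t^2 + t - 40*I*t - 20*I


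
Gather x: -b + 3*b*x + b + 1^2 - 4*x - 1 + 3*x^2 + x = 3*x^2 + x*(3*b - 3)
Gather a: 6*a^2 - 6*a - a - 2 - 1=6*a^2 - 7*a - 3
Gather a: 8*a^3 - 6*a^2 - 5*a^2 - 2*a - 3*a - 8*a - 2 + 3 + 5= 8*a^3 - 11*a^2 - 13*a + 6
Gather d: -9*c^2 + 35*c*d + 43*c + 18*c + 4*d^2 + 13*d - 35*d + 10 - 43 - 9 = -9*c^2 + 61*c + 4*d^2 + d*(35*c - 22) - 42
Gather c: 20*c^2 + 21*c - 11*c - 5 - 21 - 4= 20*c^2 + 10*c - 30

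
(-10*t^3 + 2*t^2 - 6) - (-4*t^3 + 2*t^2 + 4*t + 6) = -6*t^3 - 4*t - 12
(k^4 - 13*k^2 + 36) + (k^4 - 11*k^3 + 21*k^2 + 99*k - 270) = 2*k^4 - 11*k^3 + 8*k^2 + 99*k - 234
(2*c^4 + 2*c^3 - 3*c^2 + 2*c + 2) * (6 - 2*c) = -4*c^5 + 8*c^4 + 18*c^3 - 22*c^2 + 8*c + 12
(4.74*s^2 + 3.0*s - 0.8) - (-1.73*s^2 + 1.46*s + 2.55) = 6.47*s^2 + 1.54*s - 3.35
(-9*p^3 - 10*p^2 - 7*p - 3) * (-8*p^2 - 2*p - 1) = 72*p^5 + 98*p^4 + 85*p^3 + 48*p^2 + 13*p + 3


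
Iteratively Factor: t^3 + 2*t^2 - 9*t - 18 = (t + 3)*(t^2 - t - 6) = (t + 2)*(t + 3)*(t - 3)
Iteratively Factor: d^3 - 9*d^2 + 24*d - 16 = (d - 1)*(d^2 - 8*d + 16) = (d - 4)*(d - 1)*(d - 4)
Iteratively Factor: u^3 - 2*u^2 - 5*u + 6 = (u - 3)*(u^2 + u - 2) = (u - 3)*(u + 2)*(u - 1)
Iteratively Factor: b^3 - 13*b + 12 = (b + 4)*(b^2 - 4*b + 3) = (b - 3)*(b + 4)*(b - 1)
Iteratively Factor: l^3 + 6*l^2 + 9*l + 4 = (l + 1)*(l^2 + 5*l + 4) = (l + 1)^2*(l + 4)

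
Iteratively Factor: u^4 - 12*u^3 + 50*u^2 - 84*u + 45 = (u - 3)*(u^3 - 9*u^2 + 23*u - 15) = (u - 3)*(u - 1)*(u^2 - 8*u + 15) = (u - 3)^2*(u - 1)*(u - 5)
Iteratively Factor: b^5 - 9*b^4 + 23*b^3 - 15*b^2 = (b - 3)*(b^4 - 6*b^3 + 5*b^2) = b*(b - 3)*(b^3 - 6*b^2 + 5*b) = b^2*(b - 3)*(b^2 - 6*b + 5) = b^2*(b - 5)*(b - 3)*(b - 1)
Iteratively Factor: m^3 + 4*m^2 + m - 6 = (m - 1)*(m^2 + 5*m + 6) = (m - 1)*(m + 3)*(m + 2)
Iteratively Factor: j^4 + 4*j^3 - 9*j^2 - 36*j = (j + 3)*(j^3 + j^2 - 12*j) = (j - 3)*(j + 3)*(j^2 + 4*j) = (j - 3)*(j + 3)*(j + 4)*(j)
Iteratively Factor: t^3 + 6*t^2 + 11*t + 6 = (t + 2)*(t^2 + 4*t + 3) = (t + 1)*(t + 2)*(t + 3)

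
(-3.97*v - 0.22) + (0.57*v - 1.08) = -3.4*v - 1.3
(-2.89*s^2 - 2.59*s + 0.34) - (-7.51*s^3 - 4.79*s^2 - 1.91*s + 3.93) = 7.51*s^3 + 1.9*s^2 - 0.68*s - 3.59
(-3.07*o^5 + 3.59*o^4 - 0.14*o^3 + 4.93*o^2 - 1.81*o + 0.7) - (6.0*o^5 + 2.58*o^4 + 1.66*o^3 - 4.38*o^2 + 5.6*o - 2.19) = -9.07*o^5 + 1.01*o^4 - 1.8*o^3 + 9.31*o^2 - 7.41*o + 2.89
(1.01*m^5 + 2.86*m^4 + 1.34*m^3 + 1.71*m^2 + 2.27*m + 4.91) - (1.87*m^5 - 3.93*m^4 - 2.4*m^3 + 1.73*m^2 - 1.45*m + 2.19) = -0.86*m^5 + 6.79*m^4 + 3.74*m^3 - 0.02*m^2 + 3.72*m + 2.72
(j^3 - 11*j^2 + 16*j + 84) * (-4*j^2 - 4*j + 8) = -4*j^5 + 40*j^4 - 12*j^3 - 488*j^2 - 208*j + 672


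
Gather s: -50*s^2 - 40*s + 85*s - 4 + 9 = -50*s^2 + 45*s + 5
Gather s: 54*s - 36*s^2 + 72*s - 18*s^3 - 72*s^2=-18*s^3 - 108*s^2 + 126*s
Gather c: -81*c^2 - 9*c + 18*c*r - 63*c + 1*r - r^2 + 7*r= -81*c^2 + c*(18*r - 72) - r^2 + 8*r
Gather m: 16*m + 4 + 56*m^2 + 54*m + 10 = 56*m^2 + 70*m + 14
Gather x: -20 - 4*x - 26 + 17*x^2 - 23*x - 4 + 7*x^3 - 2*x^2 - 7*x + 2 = 7*x^3 + 15*x^2 - 34*x - 48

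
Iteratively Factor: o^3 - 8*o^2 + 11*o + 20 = (o + 1)*(o^2 - 9*o + 20) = (o - 4)*(o + 1)*(o - 5)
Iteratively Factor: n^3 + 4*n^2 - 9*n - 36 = (n + 3)*(n^2 + n - 12) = (n + 3)*(n + 4)*(n - 3)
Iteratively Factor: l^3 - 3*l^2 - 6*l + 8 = (l - 1)*(l^2 - 2*l - 8) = (l - 4)*(l - 1)*(l + 2)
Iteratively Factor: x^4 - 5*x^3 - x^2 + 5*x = (x - 1)*(x^3 - 4*x^2 - 5*x) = (x - 1)*(x + 1)*(x^2 - 5*x) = x*(x - 1)*(x + 1)*(x - 5)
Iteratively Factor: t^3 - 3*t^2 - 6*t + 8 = (t + 2)*(t^2 - 5*t + 4) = (t - 4)*(t + 2)*(t - 1)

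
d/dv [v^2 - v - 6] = 2*v - 1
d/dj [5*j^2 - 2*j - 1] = 10*j - 2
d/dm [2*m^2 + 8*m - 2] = 4*m + 8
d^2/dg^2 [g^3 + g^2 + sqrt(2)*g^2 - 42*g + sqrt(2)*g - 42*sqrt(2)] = 6*g + 2 + 2*sqrt(2)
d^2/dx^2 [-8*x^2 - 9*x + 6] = -16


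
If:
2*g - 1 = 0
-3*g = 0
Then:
No Solution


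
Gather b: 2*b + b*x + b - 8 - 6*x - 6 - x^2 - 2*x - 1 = b*(x + 3) - x^2 - 8*x - 15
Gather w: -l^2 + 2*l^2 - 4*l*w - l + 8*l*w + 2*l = l^2 + 4*l*w + l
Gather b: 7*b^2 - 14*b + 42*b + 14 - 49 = 7*b^2 + 28*b - 35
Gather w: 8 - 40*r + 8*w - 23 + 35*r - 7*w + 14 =-5*r + w - 1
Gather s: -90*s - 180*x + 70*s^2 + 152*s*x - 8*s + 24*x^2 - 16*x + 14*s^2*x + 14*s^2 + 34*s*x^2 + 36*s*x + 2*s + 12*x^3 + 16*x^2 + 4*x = s^2*(14*x + 84) + s*(34*x^2 + 188*x - 96) + 12*x^3 + 40*x^2 - 192*x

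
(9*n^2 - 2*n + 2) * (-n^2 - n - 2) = -9*n^4 - 7*n^3 - 18*n^2 + 2*n - 4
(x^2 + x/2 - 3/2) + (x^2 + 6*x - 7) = 2*x^2 + 13*x/2 - 17/2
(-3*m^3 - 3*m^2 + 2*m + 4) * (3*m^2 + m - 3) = -9*m^5 - 12*m^4 + 12*m^3 + 23*m^2 - 2*m - 12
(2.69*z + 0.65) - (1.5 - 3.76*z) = 6.45*z - 0.85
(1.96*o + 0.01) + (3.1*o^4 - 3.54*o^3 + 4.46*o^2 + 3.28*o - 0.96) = 3.1*o^4 - 3.54*o^3 + 4.46*o^2 + 5.24*o - 0.95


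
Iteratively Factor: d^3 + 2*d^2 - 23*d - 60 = (d - 5)*(d^2 + 7*d + 12) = (d - 5)*(d + 3)*(d + 4)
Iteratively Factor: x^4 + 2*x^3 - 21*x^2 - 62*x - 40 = (x + 2)*(x^3 - 21*x - 20) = (x + 1)*(x + 2)*(x^2 - x - 20) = (x - 5)*(x + 1)*(x + 2)*(x + 4)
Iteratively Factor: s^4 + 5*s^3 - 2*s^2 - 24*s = (s + 4)*(s^3 + s^2 - 6*s) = s*(s + 4)*(s^2 + s - 6) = s*(s - 2)*(s + 4)*(s + 3)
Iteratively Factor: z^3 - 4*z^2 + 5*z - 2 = (z - 2)*(z^2 - 2*z + 1) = (z - 2)*(z - 1)*(z - 1)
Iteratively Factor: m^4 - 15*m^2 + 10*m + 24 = (m + 4)*(m^3 - 4*m^2 + m + 6) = (m - 3)*(m + 4)*(m^2 - m - 2) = (m - 3)*(m + 1)*(m + 4)*(m - 2)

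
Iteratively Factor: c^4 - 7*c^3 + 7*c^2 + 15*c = (c)*(c^3 - 7*c^2 + 7*c + 15) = c*(c - 5)*(c^2 - 2*c - 3) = c*(c - 5)*(c - 3)*(c + 1)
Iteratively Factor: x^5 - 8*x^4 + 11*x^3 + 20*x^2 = (x - 4)*(x^4 - 4*x^3 - 5*x^2) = (x - 5)*(x - 4)*(x^3 + x^2) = x*(x - 5)*(x - 4)*(x^2 + x) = x^2*(x - 5)*(x - 4)*(x + 1)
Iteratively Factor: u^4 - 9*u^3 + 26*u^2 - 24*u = (u - 3)*(u^3 - 6*u^2 + 8*u) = (u - 3)*(u - 2)*(u^2 - 4*u) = (u - 4)*(u - 3)*(u - 2)*(u)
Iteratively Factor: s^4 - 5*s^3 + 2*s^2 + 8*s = (s - 2)*(s^3 - 3*s^2 - 4*s) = s*(s - 2)*(s^2 - 3*s - 4) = s*(s - 2)*(s + 1)*(s - 4)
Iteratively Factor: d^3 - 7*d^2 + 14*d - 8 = (d - 1)*(d^2 - 6*d + 8) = (d - 2)*(d - 1)*(d - 4)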